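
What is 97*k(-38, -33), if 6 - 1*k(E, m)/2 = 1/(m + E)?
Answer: 82838/71 ≈ 1166.7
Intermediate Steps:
k(E, m) = 12 - 2/(E + m) (k(E, m) = 12 - 2/(m + E) = 12 - 2/(E + m))
97*k(-38, -33) = 97*(2*(-1 + 6*(-38) + 6*(-33))/(-38 - 33)) = 97*(2*(-1 - 228 - 198)/(-71)) = 97*(2*(-1/71)*(-427)) = 97*(854/71) = 82838/71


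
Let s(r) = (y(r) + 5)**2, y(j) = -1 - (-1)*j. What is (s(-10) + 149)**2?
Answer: 34225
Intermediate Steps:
y(j) = -1 + j
s(r) = (4 + r)**2 (s(r) = ((-1 + r) + 5)**2 = (4 + r)**2)
(s(-10) + 149)**2 = ((4 - 10)**2 + 149)**2 = ((-6)**2 + 149)**2 = (36 + 149)**2 = 185**2 = 34225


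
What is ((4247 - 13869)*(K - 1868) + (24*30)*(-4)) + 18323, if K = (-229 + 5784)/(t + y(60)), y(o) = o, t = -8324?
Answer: 74358673853/4132 ≈ 1.7996e+7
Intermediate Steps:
K = -5555/8264 (K = (-229 + 5784)/(-8324 + 60) = 5555/(-8264) = 5555*(-1/8264) = -5555/8264 ≈ -0.67219)
((4247 - 13869)*(K - 1868) + (24*30)*(-4)) + 18323 = ((4247 - 13869)*(-5555/8264 - 1868) + (24*30)*(-4)) + 18323 = (-9622*(-15442707/8264) + 720*(-4)) + 18323 = (74294863377/4132 - 2880) + 18323 = 74282963217/4132 + 18323 = 74358673853/4132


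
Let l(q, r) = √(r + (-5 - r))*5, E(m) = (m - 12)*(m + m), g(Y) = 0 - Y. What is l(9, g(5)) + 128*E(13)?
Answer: 3328 + 5*I*√5 ≈ 3328.0 + 11.18*I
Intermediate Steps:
g(Y) = -Y
E(m) = 2*m*(-12 + m) (E(m) = (-12 + m)*(2*m) = 2*m*(-12 + m))
l(q, r) = 5*I*√5 (l(q, r) = √(-5)*5 = (I*√5)*5 = 5*I*√5)
l(9, g(5)) + 128*E(13) = 5*I*√5 + 128*(2*13*(-12 + 13)) = 5*I*√5 + 128*(2*13*1) = 5*I*√5 + 128*26 = 5*I*√5 + 3328 = 3328 + 5*I*√5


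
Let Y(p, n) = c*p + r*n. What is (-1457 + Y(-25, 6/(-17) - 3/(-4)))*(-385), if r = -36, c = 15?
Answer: 12083995/17 ≈ 7.1082e+5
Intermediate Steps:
Y(p, n) = -36*n + 15*p (Y(p, n) = 15*p - 36*n = -36*n + 15*p)
(-1457 + Y(-25, 6/(-17) - 3/(-4)))*(-385) = (-1457 + (-36*(6/(-17) - 3/(-4)) + 15*(-25)))*(-385) = (-1457 + (-36*(6*(-1/17) - 3*(-¼)) - 375))*(-385) = (-1457 + (-36*(-6/17 + ¾) - 375))*(-385) = (-1457 + (-36*27/68 - 375))*(-385) = (-1457 + (-243/17 - 375))*(-385) = (-1457 - 6618/17)*(-385) = -31387/17*(-385) = 12083995/17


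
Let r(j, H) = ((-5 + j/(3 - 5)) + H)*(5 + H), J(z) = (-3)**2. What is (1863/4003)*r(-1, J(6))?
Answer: 117369/4003 ≈ 29.320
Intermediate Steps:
J(z) = 9
r(j, H) = (5 + H)*(-5 + H - j/2) (r(j, H) = ((-5 + j/(-2)) + H)*(5 + H) = ((-5 + j*(-1/2)) + H)*(5 + H) = ((-5 - j/2) + H)*(5 + H) = (-5 + H - j/2)*(5 + H) = (5 + H)*(-5 + H - j/2))
(1863/4003)*r(-1, J(6)) = (1863/4003)*(-25 + 9**2 - 5/2*(-1) - 1/2*9*(-1)) = (1863*(1/4003))*(-25 + 81 + 5/2 + 9/2) = (1863/4003)*63 = 117369/4003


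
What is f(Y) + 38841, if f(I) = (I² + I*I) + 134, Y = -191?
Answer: 111937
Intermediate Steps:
f(I) = 134 + 2*I² (f(I) = (I² + I²) + 134 = 2*I² + 134 = 134 + 2*I²)
f(Y) + 38841 = (134 + 2*(-191)²) + 38841 = (134 + 2*36481) + 38841 = (134 + 72962) + 38841 = 73096 + 38841 = 111937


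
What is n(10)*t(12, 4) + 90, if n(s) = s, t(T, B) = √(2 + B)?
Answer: 90 + 10*√6 ≈ 114.49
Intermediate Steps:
n(10)*t(12, 4) + 90 = 10*√(2 + 4) + 90 = 10*√6 + 90 = 90 + 10*√6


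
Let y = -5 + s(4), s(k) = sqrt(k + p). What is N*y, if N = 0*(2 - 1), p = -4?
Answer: 0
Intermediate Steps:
s(k) = sqrt(-4 + k) (s(k) = sqrt(k - 4) = sqrt(-4 + k))
y = -5 (y = -5 + sqrt(-4 + 4) = -5 + sqrt(0) = -5 + 0 = -5)
N = 0 (N = 0*1 = 0)
N*y = 0*(-5) = 0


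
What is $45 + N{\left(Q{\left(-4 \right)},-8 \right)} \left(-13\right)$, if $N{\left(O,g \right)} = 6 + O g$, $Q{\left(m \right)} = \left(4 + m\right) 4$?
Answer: $-33$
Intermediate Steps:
$Q{\left(m \right)} = 16 + 4 m$
$45 + N{\left(Q{\left(-4 \right)},-8 \right)} \left(-13\right) = 45 + \left(6 + \left(16 + 4 \left(-4\right)\right) \left(-8\right)\right) \left(-13\right) = 45 + \left(6 + \left(16 - 16\right) \left(-8\right)\right) \left(-13\right) = 45 + \left(6 + 0 \left(-8\right)\right) \left(-13\right) = 45 + \left(6 + 0\right) \left(-13\right) = 45 + 6 \left(-13\right) = 45 - 78 = -33$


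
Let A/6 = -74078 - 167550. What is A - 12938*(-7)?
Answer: -1359202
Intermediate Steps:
A = -1449768 (A = 6*(-74078 - 167550) = 6*(-241628) = -1449768)
A - 12938*(-7) = -1449768 - 12938*(-7) = -1449768 - 1*(-90566) = -1449768 + 90566 = -1359202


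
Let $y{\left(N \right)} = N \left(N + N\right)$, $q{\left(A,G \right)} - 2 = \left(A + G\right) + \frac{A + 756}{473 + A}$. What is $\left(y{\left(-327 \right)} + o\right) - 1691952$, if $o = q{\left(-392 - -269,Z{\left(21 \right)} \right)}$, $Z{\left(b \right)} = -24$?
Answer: $- \frac{517383017}{350} \approx -1.4782 \cdot 10^{6}$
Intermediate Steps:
$q{\left(A,G \right)} = 2 + A + G + \frac{756 + A}{473 + A}$ ($q{\left(A,G \right)} = 2 + \left(\left(A + G\right) + \frac{A + 756}{473 + A}\right) = 2 + \left(\left(A + G\right) + \frac{756 + A}{473 + A}\right) = 2 + \left(A + G + \frac{756 + A}{473 + A}\right) = 2 + A + G + \frac{756 + A}{473 + A}$)
$y{\left(N \right)} = 2 N^{2}$ ($y{\left(N \right)} = N 2 N = 2 N^{2}$)
$o = - \frac{50117}{350}$ ($o = \frac{1702 + \left(-392 - -269\right)^{2} + 473 \left(-24\right) + 476 \left(-392 - -269\right) + \left(-392 - -269\right) \left(-24\right)}{473 - 123} = \frac{1702 + \left(-392 + 269\right)^{2} - 11352 + 476 \left(-392 + 269\right) + \left(-392 + 269\right) \left(-24\right)}{473 + \left(-392 + 269\right)} = \frac{1702 + \left(-123\right)^{2} - 11352 + 476 \left(-123\right) - -2952}{473 - 123} = \frac{1702 + 15129 - 11352 - 58548 + 2952}{350} = \frac{1}{350} \left(-50117\right) = - \frac{50117}{350} \approx -143.19$)
$\left(y{\left(-327 \right)} + o\right) - 1691952 = \left(2 \left(-327\right)^{2} - \frac{50117}{350}\right) - 1691952 = \left(2 \cdot 106929 - \frac{50117}{350}\right) - 1691952 = \left(213858 - \frac{50117}{350}\right) - 1691952 = \frac{74800183}{350} - 1691952 = - \frac{517383017}{350}$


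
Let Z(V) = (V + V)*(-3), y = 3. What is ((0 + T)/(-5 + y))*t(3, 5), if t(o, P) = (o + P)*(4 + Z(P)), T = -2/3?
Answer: -208/3 ≈ -69.333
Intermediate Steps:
Z(V) = -6*V (Z(V) = (2*V)*(-3) = -6*V)
T = -2/3 (T = -2*1/3 = -2/3 ≈ -0.66667)
t(o, P) = (4 - 6*P)*(P + o) (t(o, P) = (o + P)*(4 - 6*P) = (P + o)*(4 - 6*P) = (4 - 6*P)*(P + o))
((0 + T)/(-5 + y))*t(3, 5) = ((0 - 2/3)/(-5 + 3))*(-6*5**2 + 4*5 + 4*3 - 6*5*3) = (-2/3/(-2))*(-6*25 + 20 + 12 - 90) = (-2/3*(-1/2))*(-150 + 20 + 12 - 90) = (1/3)*(-208) = -208/3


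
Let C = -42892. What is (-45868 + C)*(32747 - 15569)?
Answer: -1524719280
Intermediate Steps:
(-45868 + C)*(32747 - 15569) = (-45868 - 42892)*(32747 - 15569) = -88760*17178 = -1524719280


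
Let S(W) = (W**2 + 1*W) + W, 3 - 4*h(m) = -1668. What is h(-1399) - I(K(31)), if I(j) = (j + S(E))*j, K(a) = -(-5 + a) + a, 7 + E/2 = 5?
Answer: 1411/4 ≈ 352.75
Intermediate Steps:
E = -4 (E = -14 + 2*5 = -14 + 10 = -4)
h(m) = 1671/4 (h(m) = 3/4 - 1/4*(-1668) = 3/4 + 417 = 1671/4)
K(a) = 5 (K(a) = (5 - a) + a = 5)
S(W) = W**2 + 2*W (S(W) = (W**2 + W) + W = (W + W**2) + W = W**2 + 2*W)
I(j) = j*(8 + j) (I(j) = (j - 4*(2 - 4))*j = (j - 4*(-2))*j = (j + 8)*j = (8 + j)*j = j*(8 + j))
h(-1399) - I(K(31)) = 1671/4 - 5*(8 + 5) = 1671/4 - 5*13 = 1671/4 - 1*65 = 1671/4 - 65 = 1411/4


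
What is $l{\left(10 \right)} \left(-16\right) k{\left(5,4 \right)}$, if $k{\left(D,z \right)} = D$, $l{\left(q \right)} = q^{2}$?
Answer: $-8000$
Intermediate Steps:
$l{\left(10 \right)} \left(-16\right) k{\left(5,4 \right)} = 10^{2} \left(-16\right) 5 = 100 \left(-16\right) 5 = \left(-1600\right) 5 = -8000$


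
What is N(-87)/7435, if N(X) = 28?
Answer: 28/7435 ≈ 0.0037660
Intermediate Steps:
N(-87)/7435 = 28/7435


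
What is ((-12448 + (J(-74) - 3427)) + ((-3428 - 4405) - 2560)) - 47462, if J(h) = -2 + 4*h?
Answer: -74028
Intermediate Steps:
((-12448 + (J(-74) - 3427)) + ((-3428 - 4405) - 2560)) - 47462 = ((-12448 + ((-2 + 4*(-74)) - 3427)) + ((-3428 - 4405) - 2560)) - 47462 = ((-12448 + ((-2 - 296) - 3427)) + (-7833 - 2560)) - 47462 = ((-12448 + (-298 - 3427)) - 10393) - 47462 = ((-12448 - 3725) - 10393) - 47462 = (-16173 - 10393) - 47462 = -26566 - 47462 = -74028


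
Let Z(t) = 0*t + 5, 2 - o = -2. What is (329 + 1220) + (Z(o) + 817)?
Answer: 2371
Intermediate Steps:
o = 4 (o = 2 - 1*(-2) = 2 + 2 = 4)
Z(t) = 5 (Z(t) = 0 + 5 = 5)
(329 + 1220) + (Z(o) + 817) = (329 + 1220) + (5 + 817) = 1549 + 822 = 2371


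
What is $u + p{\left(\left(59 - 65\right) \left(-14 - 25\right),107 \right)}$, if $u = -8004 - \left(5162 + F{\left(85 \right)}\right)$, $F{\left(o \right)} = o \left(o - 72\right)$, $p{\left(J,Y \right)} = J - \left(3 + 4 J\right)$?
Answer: $-14976$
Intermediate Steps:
$p{\left(J,Y \right)} = -3 - 3 J$ ($p{\left(J,Y \right)} = J - \left(3 + 4 J\right) = -3 - 3 J$)
$F{\left(o \right)} = o \left(-72 + o\right)$
$u = -14271$ ($u = -8004 - \left(5162 + 85 \left(-72 + 85\right)\right) = -8004 - \left(5162 + 85 \cdot 13\right) = -8004 - 6267 = -14271$)
$u + p{\left(\left(59 - 65\right) \left(-14 - 25\right),107 \right)} = -14271 - \left(3 + 3 \left(59 - 65\right) \left(-14 - 25\right)\right) = -14271 - \left(3 + 3 \left(\left(-6\right) \left(-39\right)\right)\right) = -14271 - 705 = -14976$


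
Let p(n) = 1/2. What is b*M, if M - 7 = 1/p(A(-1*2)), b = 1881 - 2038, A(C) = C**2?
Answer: -1413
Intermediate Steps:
p(n) = 1/2 (p(n) = 1*(1/2) = 1/2)
b = -157
M = 9 (M = 7 + 1/(1/2) = 7 + 2 = 9)
b*M = -157*9 = -1413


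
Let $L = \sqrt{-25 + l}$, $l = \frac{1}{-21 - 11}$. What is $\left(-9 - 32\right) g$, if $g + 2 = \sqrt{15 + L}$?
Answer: $82 - \frac{41 \sqrt{240 + 6 i \sqrt{178}}}{4} \approx -78.928 - 26.13 i$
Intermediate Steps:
$l = - \frac{1}{32}$ ($l = \frac{1}{-32} = - \frac{1}{32} \approx -0.03125$)
$L = \frac{3 i \sqrt{178}}{8}$ ($L = \sqrt{-25 - \frac{1}{32}} = \sqrt{- \frac{801}{32}} = \frac{3 i \sqrt{178}}{8} \approx 5.0031 i$)
$g = -2 + \sqrt{15 + \frac{3 i \sqrt{178}}{8}} \approx 1.9251 + 0.63733 i$
$\left(-9 - 32\right) g = \left(-9 - 32\right) \left(-2 + \frac{\sqrt{240 + 6 i \sqrt{178}}}{4}\right) = - 41 \left(-2 + \frac{\sqrt{240 + 6 i \sqrt{178}}}{4}\right) = 82 - \frac{41 \sqrt{240 + 6 i \sqrt{178}}}{4}$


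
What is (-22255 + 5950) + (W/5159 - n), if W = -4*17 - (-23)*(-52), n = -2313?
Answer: -72185992/5159 ≈ -13992.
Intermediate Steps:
W = -1264 (W = -68 - 23*52 = -68 - 1196 = -1264)
(-22255 + 5950) + (W/5159 - n) = (-22255 + 5950) + (-1264/5159 - 1*(-2313)) = -16305 + (-1264*1/5159 + 2313) = -16305 + (-1264/5159 + 2313) = -16305 + 11931503/5159 = -72185992/5159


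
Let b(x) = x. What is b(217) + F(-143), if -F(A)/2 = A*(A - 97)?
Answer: -68423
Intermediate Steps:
F(A) = -2*A*(-97 + A) (F(A) = -2*A*(A - 97) = -2*A*(-97 + A))
b(217) + F(-143) = 217 + 2*(-143)*(97 - 1*(-143)) = 217 + 2*(-143)*(97 + 143) = 217 + 2*(-143)*240 = 217 - 68640 = -68423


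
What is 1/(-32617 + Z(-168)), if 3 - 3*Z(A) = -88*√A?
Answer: -12231/398980504 - 11*I*√42/199490252 ≈ -3.0656e-5 - 3.5735e-7*I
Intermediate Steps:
Z(A) = 1 + 88*√A/3 (Z(A) = 1 - (-88)*√A/3 = 1 + 88*√A/3)
1/(-32617 + Z(-168)) = 1/(-32617 + (1 + 88*√(-168)/3)) = 1/(-32617 + (1 + 88*(2*I*√42)/3)) = 1/(-32617 + (1 + 176*I*√42/3)) = 1/(-32616 + 176*I*√42/3)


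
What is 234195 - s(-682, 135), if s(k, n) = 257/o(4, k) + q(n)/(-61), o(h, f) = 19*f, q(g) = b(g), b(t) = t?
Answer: 185118392417/790438 ≈ 2.3420e+5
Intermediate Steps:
q(g) = g
s(k, n) = -n/61 + 257/(19*k) (s(k, n) = 257/((19*k)) + n/(-61) = 257*(1/(19*k)) + n*(-1/61) = 257/(19*k) - n/61 = -n/61 + 257/(19*k))
234195 - s(-682, 135) = 234195 - (-1/61*135 + (257/19)/(-682)) = 234195 - (-135/61 + (257/19)*(-1/682)) = 234195 - (-135/61 - 257/12958) = 234195 - 1*(-1765007/790438) = 234195 + 1765007/790438 = 185118392417/790438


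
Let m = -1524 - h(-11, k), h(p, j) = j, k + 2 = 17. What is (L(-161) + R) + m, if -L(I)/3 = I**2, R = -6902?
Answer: -86204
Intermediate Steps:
k = 15 (k = -2 + 17 = 15)
m = -1539 (m = -1524 - 1*15 = -1524 - 15 = -1539)
L(I) = -3*I**2
(L(-161) + R) + m = (-3*(-161)**2 - 6902) - 1539 = (-3*25921 - 6902) - 1539 = (-77763 - 6902) - 1539 = -84665 - 1539 = -86204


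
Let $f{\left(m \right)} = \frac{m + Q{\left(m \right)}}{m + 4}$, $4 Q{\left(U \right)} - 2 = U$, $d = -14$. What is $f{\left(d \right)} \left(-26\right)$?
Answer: $- \frac{221}{5} \approx -44.2$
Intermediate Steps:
$Q{\left(U \right)} = \frac{1}{2} + \frac{U}{4}$
$f{\left(m \right)} = \frac{\frac{1}{2} + \frac{5 m}{4}}{4 + m}$ ($f{\left(m \right)} = \frac{m + \left(\frac{1}{2} + \frac{m}{4}\right)}{m + 4} = \frac{\frac{1}{2} + \frac{5 m}{4}}{4 + m}$)
$f{\left(d \right)} \left(-26\right) = \frac{2 + 5 \left(-14\right)}{4 \left(4 - 14\right)} \left(-26\right) = \frac{2 - 70}{4 \left(-10\right)} \left(-26\right) = \frac{1}{4} \left(- \frac{1}{10}\right) \left(-68\right) \left(-26\right) = \frac{17}{10} \left(-26\right) = - \frac{221}{5}$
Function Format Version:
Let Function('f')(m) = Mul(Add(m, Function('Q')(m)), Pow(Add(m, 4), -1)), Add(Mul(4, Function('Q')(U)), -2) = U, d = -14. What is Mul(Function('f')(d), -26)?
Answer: Rational(-221, 5) ≈ -44.200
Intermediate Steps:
Function('Q')(U) = Add(Rational(1, 2), Mul(Rational(1, 4), U))
Function('f')(m) = Mul(Pow(Add(4, m), -1), Add(Rational(1, 2), Mul(Rational(5, 4), m))) (Function('f')(m) = Mul(Add(m, Add(Rational(1, 2), Mul(Rational(1, 4), m))), Pow(Add(m, 4), -1)) = Mul(Add(Rational(1, 2), Mul(Rational(5, 4), m)), Pow(Add(4, m), -1)) = Mul(Pow(Add(4, m), -1), Add(Rational(1, 2), Mul(Rational(5, 4), m))))
Mul(Function('f')(d), -26) = Mul(Mul(Rational(1, 4), Pow(Add(4, -14), -1), Add(2, Mul(5, -14))), -26) = Mul(Mul(Rational(1, 4), Pow(-10, -1), Add(2, -70)), -26) = Mul(Mul(Rational(1, 4), Rational(-1, 10), -68), -26) = Mul(Rational(17, 10), -26) = Rational(-221, 5)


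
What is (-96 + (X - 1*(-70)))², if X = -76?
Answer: 10404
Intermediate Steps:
(-96 + (X - 1*(-70)))² = (-96 + (-76 - 1*(-70)))² = (-96 + (-76 + 70))² = (-96 - 6)² = (-102)² = 10404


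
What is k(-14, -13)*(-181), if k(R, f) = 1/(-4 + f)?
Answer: 181/17 ≈ 10.647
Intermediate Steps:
k(-14, -13)*(-181) = -181/(-4 - 13) = -181/(-17) = -1/17*(-181) = 181/17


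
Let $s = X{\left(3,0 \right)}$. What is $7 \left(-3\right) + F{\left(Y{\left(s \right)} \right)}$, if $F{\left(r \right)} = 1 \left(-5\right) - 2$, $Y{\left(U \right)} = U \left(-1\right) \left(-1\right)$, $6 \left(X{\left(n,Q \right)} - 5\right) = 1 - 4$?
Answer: $-28$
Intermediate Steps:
$X{\left(n,Q \right)} = \frac{9}{2}$ ($X{\left(n,Q \right)} = 5 + \frac{1 - 4}{6} = 5 + \frac{1}{6} \left(-3\right) = 5 - \frac{1}{2} = \frac{9}{2}$)
$s = \frac{9}{2} \approx 4.5$
$Y{\left(U \right)} = U$ ($Y{\left(U \right)} = - U \left(-1\right) = U$)
$F{\left(r \right)} = -7$ ($F{\left(r \right)} = -5 - 2 = -7$)
$7 \left(-3\right) + F{\left(Y{\left(s \right)} \right)} = 7 \left(-3\right) - 7 = -21 - 7 = -28$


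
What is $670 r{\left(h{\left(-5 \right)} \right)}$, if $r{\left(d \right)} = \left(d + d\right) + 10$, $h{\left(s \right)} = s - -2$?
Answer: $2680$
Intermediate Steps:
$h{\left(s \right)} = 2 + s$ ($h{\left(s \right)} = s + 2 = 2 + s$)
$r{\left(d \right)} = 10 + 2 d$ ($r{\left(d \right)} = 2 d + 10 = 10 + 2 d$)
$670 r{\left(h{\left(-5 \right)} \right)} = 670 \left(10 + 2 \left(2 - 5\right)\right) = 670 \left(10 + 2 \left(-3\right)\right) = 670 \left(10 - 6\right) = 670 \cdot 4 = 2680$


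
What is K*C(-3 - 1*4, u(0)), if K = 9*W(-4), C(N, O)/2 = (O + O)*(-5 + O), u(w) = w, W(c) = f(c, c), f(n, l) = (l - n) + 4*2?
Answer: 0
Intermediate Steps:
f(n, l) = 8 + l - n (f(n, l) = (l - n) + 8 = 8 + l - n)
W(c) = 8 (W(c) = 8 + c - c = 8)
C(N, O) = 4*O*(-5 + O) (C(N, O) = 2*((O + O)*(-5 + O)) = 2*((2*O)*(-5 + O)) = 2*(2*O*(-5 + O)) = 4*O*(-5 + O))
K = 72 (K = 9*8 = 72)
K*C(-3 - 1*4, u(0)) = 72*(4*0*(-5 + 0)) = 72*(4*0*(-5)) = 72*0 = 0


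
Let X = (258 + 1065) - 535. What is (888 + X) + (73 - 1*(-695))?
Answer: 2444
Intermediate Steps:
X = 788 (X = 1323 - 535 = 788)
(888 + X) + (73 - 1*(-695)) = (888 + 788) + (73 - 1*(-695)) = 1676 + (73 + 695) = 1676 + 768 = 2444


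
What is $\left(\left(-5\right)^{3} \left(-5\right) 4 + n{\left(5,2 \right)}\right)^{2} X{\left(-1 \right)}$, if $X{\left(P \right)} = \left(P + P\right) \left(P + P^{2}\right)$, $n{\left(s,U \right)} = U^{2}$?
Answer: $0$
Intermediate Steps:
$X{\left(P \right)} = 2 P \left(P + P^{2}\right)$
$\left(\left(-5\right)^{3} \left(-5\right) 4 + n{\left(5,2 \right)}\right)^{2} X{\left(-1 \right)} = \left(\left(-5\right)^{3} \left(-5\right) 4 + 2^{2}\right)^{2} \cdot 2 \left(-1\right)^{2} \left(1 - 1\right) = \left(\left(-125\right) \left(-5\right) 4 + 4\right)^{2} \cdot 2 \cdot 1 \cdot 0 = \left(625 \cdot 4 + 4\right)^{2} \cdot 0 = \left(2500 + 4\right)^{2} \cdot 0 = 2504^{2} \cdot 0 = 6270016 \cdot 0 = 0$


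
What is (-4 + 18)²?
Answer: 196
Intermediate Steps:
(-4 + 18)² = 14² = 196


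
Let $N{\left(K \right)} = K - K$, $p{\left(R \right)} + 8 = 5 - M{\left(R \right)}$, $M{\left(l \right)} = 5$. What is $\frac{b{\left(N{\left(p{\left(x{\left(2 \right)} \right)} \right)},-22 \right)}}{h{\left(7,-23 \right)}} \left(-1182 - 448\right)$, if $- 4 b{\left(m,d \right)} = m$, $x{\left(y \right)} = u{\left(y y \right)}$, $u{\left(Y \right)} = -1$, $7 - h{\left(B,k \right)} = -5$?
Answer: $0$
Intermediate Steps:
$h{\left(B,k \right)} = 12$ ($h{\left(B,k \right)} = 7 - -5 = 7 + 5 = 12$)
$x{\left(y \right)} = -1$
$p{\left(R \right)} = -8$ ($p{\left(R \right)} = -8 + \left(5 - 5\right) = -8 + 0 = -8$)
$N{\left(K \right)} = 0$
$b{\left(m,d \right)} = - \frac{m}{4}$
$\frac{b{\left(N{\left(p{\left(x{\left(2 \right)} \right)} \right)},-22 \right)}}{h{\left(7,-23 \right)}} \left(-1182 - 448\right) = \frac{\left(- \frac{1}{4}\right) 0}{12} \left(-1182 - 448\right) = 0 \cdot \frac{1}{12} \left(-1630\right) = 0 \left(-1630\right) = 0$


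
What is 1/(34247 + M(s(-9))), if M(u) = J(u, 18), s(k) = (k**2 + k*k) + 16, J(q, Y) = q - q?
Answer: 1/34247 ≈ 2.9200e-5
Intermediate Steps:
J(q, Y) = 0
s(k) = 16 + 2*k**2 (s(k) = (k**2 + k**2) + 16 = 2*k**2 + 16 = 16 + 2*k**2)
M(u) = 0
1/(34247 + M(s(-9))) = 1/(34247 + 0) = 1/34247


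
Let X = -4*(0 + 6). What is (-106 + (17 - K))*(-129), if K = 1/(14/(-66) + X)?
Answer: 9169062/799 ≈ 11476.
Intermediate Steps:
X = -24 (X = -4*6 = -24)
K = -33/799 (K = 1/(14/(-66) - 24) = 1/(14*(-1/66) - 24) = 1/(-7/33 - 24) = 1/(-799/33) = -33/799 ≈ -0.041302)
(-106 + (17 - K))*(-129) = (-106 + (17 - 1*(-33/799)))*(-129) = (-106 + (17 + 33/799))*(-129) = (-106 + 13616/799)*(-129) = -71078/799*(-129) = 9169062/799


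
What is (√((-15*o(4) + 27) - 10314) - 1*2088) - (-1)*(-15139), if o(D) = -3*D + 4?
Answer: -17227 + I*√10167 ≈ -17227.0 + 100.83*I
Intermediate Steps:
o(D) = 4 - 3*D
(√((-15*o(4) + 27) - 10314) - 1*2088) - (-1)*(-15139) = (√((-15*(4 - 3*4) + 27) - 10314) - 1*2088) - (-1)*(-15139) = (√((-15*(4 - 12) + 27) - 10314) - 2088) - 1*15139 = (√((-15*(-8) + 27) - 10314) - 2088) - 15139 = (√((120 + 27) - 10314) - 2088) - 15139 = (√(147 - 10314) - 2088) - 15139 = (√(-10167) - 2088) - 15139 = (I*√10167 - 2088) - 15139 = (-2088 + I*√10167) - 15139 = -17227 + I*√10167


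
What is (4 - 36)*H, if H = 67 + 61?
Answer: -4096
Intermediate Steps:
H = 128
(4 - 36)*H = (4 - 36)*128 = -32*128 = -4096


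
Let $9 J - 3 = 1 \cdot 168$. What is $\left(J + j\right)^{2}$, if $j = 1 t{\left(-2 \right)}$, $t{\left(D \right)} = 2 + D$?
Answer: $361$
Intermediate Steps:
$J = 19$ ($J = \frac{1}{3} + \frac{1 \cdot 168}{9} = \frac{1}{3} + \frac{1}{9} \cdot 168 = \frac{1}{3} + \frac{56}{3} = 19$)
$j = 0$ ($j = 1 \left(2 - 2\right) = 1 \cdot 0 = 0$)
$\left(J + j\right)^{2} = \left(19 + 0\right)^{2} = 19^{2} = 361$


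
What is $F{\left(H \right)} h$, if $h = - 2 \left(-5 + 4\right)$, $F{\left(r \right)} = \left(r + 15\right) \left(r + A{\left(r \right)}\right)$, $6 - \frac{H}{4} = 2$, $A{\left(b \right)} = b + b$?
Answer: $2976$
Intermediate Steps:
$A{\left(b \right)} = 2 b$
$H = 16$ ($H = 24 - 8 = 16$)
$F{\left(r \right)} = 3 r \left(15 + r\right)$ ($F{\left(r \right)} = \left(r + 15\right) \left(r + 2 r\right) = \left(15 + r\right) 3 r = 3 r \left(15 + r\right)$)
$h = 2$ ($h = \left(-2\right) \left(-1\right) = 2$)
$F{\left(H \right)} h = 3 \cdot 16 \left(15 + 16\right) 2 = 3 \cdot 16 \cdot 31 \cdot 2 = 1488 \cdot 2 = 2976$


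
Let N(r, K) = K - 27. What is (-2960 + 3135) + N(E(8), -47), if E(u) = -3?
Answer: 101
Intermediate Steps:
N(r, K) = -27 + K
(-2960 + 3135) + N(E(8), -47) = (-2960 + 3135) + (-27 - 47) = 175 - 74 = 101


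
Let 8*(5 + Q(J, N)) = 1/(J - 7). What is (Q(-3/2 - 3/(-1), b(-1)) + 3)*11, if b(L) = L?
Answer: -89/4 ≈ -22.250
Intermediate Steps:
Q(J, N) = -5 + 1/(8*(-7 + J)) (Q(J, N) = -5 + 1/(8*(J - 7)) = -5 + 1/(8*(-7 + J)))
(Q(-3/2 - 3/(-1), b(-1)) + 3)*11 = ((281 - 40*(-3/2 - 3/(-1)))/(8*(-7 + (-3/2 - 3/(-1)))) + 3)*11 = ((281 - 40*(-3*½ - 3*(-1)))/(8*(-7 + (-3*½ - 3*(-1)))) + 3)*11 = ((281 - 40*(-3/2 + 3))/(8*(-7 + (-3/2 + 3))) + 3)*11 = ((281 - 40*3/2)/(8*(-7 + 3/2)) + 3)*11 = ((281 - 60)/(8*(-11/2)) + 3)*11 = ((⅛)*(-2/11)*221 + 3)*11 = (-221/44 + 3)*11 = -89/44*11 = -89/4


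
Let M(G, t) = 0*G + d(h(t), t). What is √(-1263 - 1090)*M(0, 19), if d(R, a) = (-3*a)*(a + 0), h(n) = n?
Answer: -1083*I*√2353 ≈ -52534.0*I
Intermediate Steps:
d(R, a) = -3*a² (d(R, a) = (-3*a)*a = -3*a²)
M(G, t) = -3*t² (M(G, t) = 0*G - 3*t² = 0 - 3*t² = -3*t²)
√(-1263 - 1090)*M(0, 19) = √(-1263 - 1090)*(-3*19²) = √(-2353)*(-3*361) = (I*√2353)*(-1083) = -1083*I*√2353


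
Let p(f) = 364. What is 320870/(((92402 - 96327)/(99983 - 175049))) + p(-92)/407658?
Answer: 981902483061106/160005765 ≈ 6.1367e+6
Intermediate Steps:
320870/(((92402 - 96327)/(99983 - 175049))) + p(-92)/407658 = 320870/(((92402 - 96327)/(99983 - 175049))) + 364/407658 = 320870/((-3925/(-75066))) + 364*(1/407658) = 320870/((-3925*(-1/75066))) + 182/203829 = 320870/(3925/75066) + 182/203829 = 320870*(75066/3925) + 182/203829 = 4817285484/785 + 182/203829 = 981902483061106/160005765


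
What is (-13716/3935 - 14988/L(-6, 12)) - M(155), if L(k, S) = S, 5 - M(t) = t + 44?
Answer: -4165141/3935 ≈ -1058.5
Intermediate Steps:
M(t) = -39 - t (M(t) = 5 - (t + 44) = 5 - (44 + t) = 5 + (-44 - t) = -39 - t)
(-13716/3935 - 14988/L(-6, 12)) - M(155) = (-13716/3935 - 14988/12) - (-39 - 1*155) = (-13716*1/3935 - 14988*1/12) - (-39 - 155) = (-13716/3935 - 1249) - 1*(-194) = -4928531/3935 + 194 = -4165141/3935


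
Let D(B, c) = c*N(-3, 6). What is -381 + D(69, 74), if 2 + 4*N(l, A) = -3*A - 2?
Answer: -788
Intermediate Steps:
N(l, A) = -1 - 3*A/4 (N(l, A) = -½ + (-3*A - 2)/4 = -½ + (-2 - 3*A)/4 = -½ + (-½ - 3*A/4) = -1 - 3*A/4)
D(B, c) = -11*c/2 (D(B, c) = c*(-1 - ¾*6) = c*(-1 - 9/2) = c*(-11/2) = -11*c/2)
-381 + D(69, 74) = -381 - 11/2*74 = -381 - 407 = -788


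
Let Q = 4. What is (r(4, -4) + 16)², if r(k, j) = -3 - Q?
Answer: 81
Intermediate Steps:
r(k, j) = -7 (r(k, j) = -3 - 1*4 = -3 - 4 = -7)
(r(4, -4) + 16)² = (-7 + 16)² = 9² = 81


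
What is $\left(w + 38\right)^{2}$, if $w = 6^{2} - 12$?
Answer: $3844$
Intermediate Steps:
$w = 24$ ($w = 36 - 12 = 24$)
$\left(w + 38\right)^{2} = \left(24 + 38\right)^{2} = 62^{2} = 3844$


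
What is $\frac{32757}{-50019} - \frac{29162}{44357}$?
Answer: $- \frac{970552109}{739564261} \approx -1.3123$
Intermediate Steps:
$\frac{32757}{-50019} - \frac{29162}{44357} = 32757 \left(- \frac{1}{50019}\right) - \frac{29162}{44357} = - \frac{10919}{16673} - \frac{29162}{44357} = - \frac{970552109}{739564261}$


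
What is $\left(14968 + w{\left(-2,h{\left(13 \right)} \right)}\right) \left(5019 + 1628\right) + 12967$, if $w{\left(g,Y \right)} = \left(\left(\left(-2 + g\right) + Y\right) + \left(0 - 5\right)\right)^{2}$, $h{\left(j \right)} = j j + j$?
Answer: $298443326$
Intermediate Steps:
$h{\left(j \right)} = j + j^{2}$ ($h{\left(j \right)} = j^{2} + j = j + j^{2}$)
$w{\left(g,Y \right)} = \left(-7 + Y + g\right)^{2}$ ($w{\left(g,Y \right)} = \left(\left(-2 + Y + g\right) + \left(0 - 5\right)\right)^{2} = \left(\left(-2 + Y + g\right) - 5\right)^{2} = \left(-7 + Y + g\right)^{2}$)
$\left(14968 + w{\left(-2,h{\left(13 \right)} \right)}\right) \left(5019 + 1628\right) + 12967 = \left(14968 + \left(-7 + 13 \left(1 + 13\right) - 2\right)^{2}\right) \left(5019 + 1628\right) + 12967 = \left(14968 + \left(-7 + 13 \cdot 14 - 2\right)^{2}\right) 6647 + 12967 = \left(14968 + \left(-7 + 182 - 2\right)^{2}\right) 6647 + 12967 = \left(14968 + 173^{2}\right) 6647 + 12967 = \left(14968 + 29929\right) 6647 + 12967 = 44897 \cdot 6647 + 12967 = 298430359 + 12967 = 298443326$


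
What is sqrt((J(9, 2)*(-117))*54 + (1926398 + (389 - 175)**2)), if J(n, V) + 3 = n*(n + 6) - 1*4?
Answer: sqrt(1163490) ≈ 1078.7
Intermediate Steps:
J(n, V) = -7 + n*(6 + n) (J(n, V) = -3 + (n*(n + 6) - 1*4) = -3 + (n*(6 + n) - 4) = -3 + (-4 + n*(6 + n)) = -7 + n*(6 + n))
sqrt((J(9, 2)*(-117))*54 + (1926398 + (389 - 175)**2)) = sqrt(((-7 + 9**2 + 6*9)*(-117))*54 + (1926398 + (389 - 175)**2)) = sqrt(((-7 + 81 + 54)*(-117))*54 + (1926398 + 214**2)) = sqrt((128*(-117))*54 + (1926398 + 45796)) = sqrt(-14976*54 + 1972194) = sqrt(-808704 + 1972194) = sqrt(1163490)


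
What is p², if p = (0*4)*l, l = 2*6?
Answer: 0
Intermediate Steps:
l = 12
p = 0 (p = (0*4)*12 = 0*12 = 0)
p² = 0² = 0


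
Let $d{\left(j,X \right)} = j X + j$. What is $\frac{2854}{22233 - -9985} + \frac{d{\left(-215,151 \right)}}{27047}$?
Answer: $- \frac{11345257}{10132561} \approx -1.1197$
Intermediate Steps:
$d{\left(j,X \right)} = j + X j$ ($d{\left(j,X \right)} = X j + j = j + X j$)
$\frac{2854}{22233 - -9985} + \frac{d{\left(-215,151 \right)}}{27047} = \frac{2854}{22233 - -9985} + \frac{\left(-215\right) \left(1 + 151\right)}{27047} = \frac{2854}{22233 + 9985} + \left(-215\right) 152 \cdot \frac{1}{27047} = \frac{2854}{32218} - \frac{760}{629} = 2854 \cdot \frac{1}{32218} - \frac{760}{629} = \frac{1427}{16109} - \frac{760}{629} = - \frac{11345257}{10132561}$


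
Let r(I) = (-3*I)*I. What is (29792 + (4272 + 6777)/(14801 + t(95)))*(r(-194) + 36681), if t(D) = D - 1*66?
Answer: -33679101678843/14830 ≈ -2.2710e+9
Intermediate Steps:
r(I) = -3*I²
t(D) = -66 + D (t(D) = D - 66 = -66 + D)
(29792 + (4272 + 6777)/(14801 + t(95)))*(r(-194) + 36681) = (29792 + (4272 + 6777)/(14801 + (-66 + 95)))*(-3*(-194)² + 36681) = (29792 + 11049/(14801 + 29))*(-3*37636 + 36681) = (29792 + 11049/14830)*(-112908 + 36681) = (29792 + 11049*(1/14830))*(-76227) = (29792 + 11049/14830)*(-76227) = (441826409/14830)*(-76227) = -33679101678843/14830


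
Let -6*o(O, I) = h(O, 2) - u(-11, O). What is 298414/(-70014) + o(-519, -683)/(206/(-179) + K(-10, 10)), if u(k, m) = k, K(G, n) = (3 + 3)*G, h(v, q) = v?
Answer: -360627096/63864437 ≈ -5.6468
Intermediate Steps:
K(G, n) = 6*G
o(O, I) = -11/6 - O/6 (o(O, I) = -(O - 1*(-11))/6 = -(O + 11)/6 = -(11 + O)/6 = -11/6 - O/6)
298414/(-70014) + o(-519, -683)/(206/(-179) + K(-10, 10)) = 298414/(-70014) + (-11/6 - ⅙*(-519))/(206/(-179) + 6*(-10)) = 298414*(-1/70014) + (-11/6 + 173/2)/(-1/179*206 - 60) = -149207/35007 + 254/(3*(-206/179 - 60)) = -149207/35007 + 254/(3*(-10946/179)) = -149207/35007 + (254/3)*(-179/10946) = -149207/35007 - 22733/16419 = -360627096/63864437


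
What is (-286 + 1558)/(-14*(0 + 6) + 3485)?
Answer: 1272/3401 ≈ 0.37401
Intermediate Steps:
(-286 + 1558)/(-14*(0 + 6) + 3485) = 1272/(-14*6 + 3485) = 1272/(-84 + 3485) = 1272/3401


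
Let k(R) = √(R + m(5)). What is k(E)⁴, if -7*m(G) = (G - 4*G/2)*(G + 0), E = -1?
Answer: 324/49 ≈ 6.6122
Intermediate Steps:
m(G) = G²/7 (m(G) = -(G - 4*G/2)*(G + 0)/7 = -(G - 2*G)*G/7 = -(-G)*G/7 = -(-1)*G²/7 = G²/7)
k(R) = √(25/7 + R) (k(R) = √(R + (⅐)*5²) = √(R + (⅐)*25) = √(R + 25/7) = √(25/7 + R))
k(E)⁴ = (√(175 + 49*(-1))/7)⁴ = (√(175 - 49)/7)⁴ = (√126/7)⁴ = ((3*√14)/7)⁴ = (3*√14/7)⁴ = 324/49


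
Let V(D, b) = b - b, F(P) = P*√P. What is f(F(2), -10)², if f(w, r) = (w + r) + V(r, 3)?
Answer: 108 - 40*√2 ≈ 51.431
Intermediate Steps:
F(P) = P^(3/2)
V(D, b) = 0
f(w, r) = r + w (f(w, r) = (w + r) + 0 = (r + w) + 0 = r + w)
f(F(2), -10)² = (-10 + 2^(3/2))² = (-10 + 2*√2)²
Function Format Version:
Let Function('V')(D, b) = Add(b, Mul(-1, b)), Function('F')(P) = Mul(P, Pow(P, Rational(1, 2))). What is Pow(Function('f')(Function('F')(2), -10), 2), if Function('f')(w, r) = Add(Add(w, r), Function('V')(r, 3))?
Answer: Add(108, Mul(-40, Pow(2, Rational(1, 2)))) ≈ 51.431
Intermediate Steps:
Function('F')(P) = Pow(P, Rational(3, 2))
Function('V')(D, b) = 0
Function('f')(w, r) = Add(r, w) (Function('f')(w, r) = Add(Add(w, r), 0) = Add(Add(r, w), 0) = Add(r, w))
Pow(Function('f')(Function('F')(2), -10), 2) = Pow(Add(-10, Pow(2, Rational(3, 2))), 2) = Pow(Add(-10, Mul(2, Pow(2, Rational(1, 2)))), 2)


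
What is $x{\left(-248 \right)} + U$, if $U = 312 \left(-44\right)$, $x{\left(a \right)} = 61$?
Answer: $-13667$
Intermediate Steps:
$U = -13728$
$x{\left(-248 \right)} + U = 61 - 13728 = -13667$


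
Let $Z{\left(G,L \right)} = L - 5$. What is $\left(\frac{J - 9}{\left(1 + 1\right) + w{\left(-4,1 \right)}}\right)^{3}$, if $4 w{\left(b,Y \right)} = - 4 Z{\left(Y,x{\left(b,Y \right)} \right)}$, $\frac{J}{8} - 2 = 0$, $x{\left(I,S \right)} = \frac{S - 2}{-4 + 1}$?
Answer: $\frac{9261}{8000} \approx 1.1576$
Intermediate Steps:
$x{\left(I,S \right)} = \frac{2}{3} - \frac{S}{3}$ ($x{\left(I,S \right)} = \frac{-2 + S}{-3} = \left(-2 + S\right) \left(- \frac{1}{3}\right) = \frac{2}{3} - \frac{S}{3}$)
$J = 16$ ($J = 16 + 8 \cdot 0 = 16 + 0 = 16$)
$Z{\left(G,L \right)} = -5 + L$
$w{\left(b,Y \right)} = \frac{13}{3} + \frac{Y}{3}$ ($w{\left(b,Y \right)} = \frac{\left(-4\right) \left(-5 - \left(- \frac{2}{3} + \frac{Y}{3}\right)\right)}{4} = \frac{\left(-4\right) \left(- \frac{13}{3} - \frac{Y}{3}\right)}{4} = \frac{\frac{52}{3} + \frac{4 Y}{3}}{4} = \frac{13}{3} + \frac{Y}{3}$)
$\left(\frac{J - 9}{\left(1 + 1\right) + w{\left(-4,1 \right)}}\right)^{3} = \left(\frac{16 - 9}{\left(1 + 1\right) + \left(\frac{13}{3} + \frac{1}{3} \cdot 1\right)}\right)^{3} = \left(\frac{7}{2 + \left(\frac{13}{3} + \frac{1}{3}\right)}\right)^{3} = \left(\frac{7}{2 + \frac{14}{3}}\right)^{3} = \left(\frac{7}{\frac{20}{3}}\right)^{3} = \left(7 \cdot \frac{3}{20}\right)^{3} = \left(\frac{21}{20}\right)^{3} = \frac{9261}{8000}$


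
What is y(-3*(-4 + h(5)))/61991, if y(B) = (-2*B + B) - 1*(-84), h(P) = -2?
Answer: 66/61991 ≈ 0.0010647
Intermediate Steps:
y(B) = 84 - B (y(B) = -B + 84 = 84 - B)
y(-3*(-4 + h(5)))/61991 = (84 - (-3)*(-4 - 2))/61991 = (84 - (-3)*(-6))*(1/61991) = (84 - 1*18)*(1/61991) = (84 - 18)*(1/61991) = 66*(1/61991) = 66/61991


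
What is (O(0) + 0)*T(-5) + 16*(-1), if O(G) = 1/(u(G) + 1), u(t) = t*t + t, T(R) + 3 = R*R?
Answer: 6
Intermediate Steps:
T(R) = -3 + R² (T(R) = -3 + R*R = -3 + R²)
u(t) = t + t² (u(t) = t² + t = t + t²)
O(G) = 1/(1 + G*(1 + G)) (O(G) = 1/(G*(1 + G) + 1) = 1/(1 + G*(1 + G)))
(O(0) + 0)*T(-5) + 16*(-1) = (1/(1 + 0*(1 + 0)) + 0)*(-3 + (-5)²) + 16*(-1) = (1/(1 + 0*1) + 0)*(-3 + 25) - 16 = (1/(1 + 0) + 0)*22 - 16 = (1/1 + 0)*22 - 16 = (1 + 0)*22 - 16 = 1*22 - 16 = 22 - 16 = 6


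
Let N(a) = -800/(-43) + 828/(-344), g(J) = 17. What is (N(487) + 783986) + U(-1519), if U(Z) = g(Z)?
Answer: 67425651/86 ≈ 7.8402e+5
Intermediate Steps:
U(Z) = 17
N(a) = 1393/86 (N(a) = -800*(-1/43) + 828*(-1/344) = 800/43 - 207/86 = 1393/86)
(N(487) + 783986) + U(-1519) = (1393/86 + 783986) + 17 = 67424189/86 + 17 = 67425651/86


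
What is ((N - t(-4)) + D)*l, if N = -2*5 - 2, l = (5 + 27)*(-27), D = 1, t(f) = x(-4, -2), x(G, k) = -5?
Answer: 5184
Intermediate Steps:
t(f) = -5
l = -864 (l = 32*(-27) = -864)
N = -12 (N = -10 - 2 = -12)
((N - t(-4)) + D)*l = ((-12 - 1*(-5)) + 1)*(-864) = ((-12 + 5) + 1)*(-864) = (-7 + 1)*(-864) = -6*(-864) = 5184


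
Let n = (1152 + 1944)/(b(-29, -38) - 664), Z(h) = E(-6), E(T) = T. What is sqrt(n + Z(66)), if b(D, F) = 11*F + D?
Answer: I*sqrt(10845582)/1111 ≈ 2.9642*I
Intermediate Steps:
b(D, F) = D + 11*F
Z(h) = -6
n = -3096/1111 (n = (1152 + 1944)/((-29 + 11*(-38)) - 664) = 3096/((-29 - 418) - 664) = 3096/(-447 - 664) = 3096/(-1111) = 3096*(-1/1111) = -3096/1111 ≈ -2.7867)
sqrt(n + Z(66)) = sqrt(-3096/1111 - 6) = sqrt(-9762/1111) = I*sqrt(10845582)/1111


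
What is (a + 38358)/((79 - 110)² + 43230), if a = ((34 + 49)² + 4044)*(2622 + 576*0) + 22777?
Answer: 4103923/6313 ≈ 650.08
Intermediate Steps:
a = 28689103 (a = (83² + 4044)*(2622 + 0) + 22777 = (6889 + 4044)*2622 + 22777 = 10933*2622 + 22777 = 28666326 + 22777 = 28689103)
(a + 38358)/((79 - 110)² + 43230) = (28689103 + 38358)/((79 - 110)² + 43230) = 28727461/((-31)² + 43230) = 28727461/(961 + 43230) = 28727461/44191 = 28727461*(1/44191) = 4103923/6313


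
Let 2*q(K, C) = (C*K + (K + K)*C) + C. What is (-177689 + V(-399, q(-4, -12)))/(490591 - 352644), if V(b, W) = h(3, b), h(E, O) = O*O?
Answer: -18488/137947 ≈ -0.13402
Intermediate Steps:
h(E, O) = O²
q(K, C) = C/2 + 3*C*K/2 (q(K, C) = ((C*K + (K + K)*C) + C)/2 = ((C*K + (2*K)*C) + C)/2 = ((C*K + 2*C*K) + C)/2 = (3*C*K + C)/2 = (C + 3*C*K)/2 = C/2 + 3*C*K/2)
V(b, W) = b²
(-177689 + V(-399, q(-4, -12)))/(490591 - 352644) = (-177689 + (-399)²)/(490591 - 352644) = (-177689 + 159201)/137947 = -18488*1/137947 = -18488/137947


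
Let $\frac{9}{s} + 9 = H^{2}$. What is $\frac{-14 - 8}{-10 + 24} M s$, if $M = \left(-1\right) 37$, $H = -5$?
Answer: $\frac{3663}{112} \approx 32.705$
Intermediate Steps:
$M = -37$
$s = \frac{9}{16}$ ($s = \frac{9}{-9 + \left(-5\right)^{2}} = \frac{9}{-9 + 25} = \frac{9}{16} \approx 0.5625$)
$\frac{-14 - 8}{-10 + 24} M s = \frac{-14 - 8}{-10 + 24} \left(-37\right) \frac{9}{16} = - \frac{22}{14} \left(-37\right) \frac{9}{16} = \left(-22\right) \frac{1}{14} \left(-37\right) \frac{9}{16} = \left(- \frac{11}{7}\right) \left(-37\right) \frac{9}{16} = \frac{407}{7} \cdot \frac{9}{16} = \frac{3663}{112}$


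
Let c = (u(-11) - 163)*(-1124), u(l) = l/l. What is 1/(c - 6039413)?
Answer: -1/5857325 ≈ -1.7073e-7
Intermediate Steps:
u(l) = 1
c = 182088 (c = (1 - 163)*(-1124) = -162*(-1124) = 182088)
1/(c - 6039413) = 1/(182088 - 6039413) = 1/(-5857325) = -1/5857325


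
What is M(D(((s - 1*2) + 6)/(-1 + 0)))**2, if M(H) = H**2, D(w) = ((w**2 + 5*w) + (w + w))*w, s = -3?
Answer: 1296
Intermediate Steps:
D(w) = w*(w**2 + 7*w) (D(w) = ((w**2 + 5*w) + 2*w)*w = (w**2 + 7*w)*w = w*(w**2 + 7*w))
M(D(((s - 1*2) + 6)/(-1 + 0)))**2 = (((((-3 - 1*2) + 6)/(-1 + 0))**2*(7 + ((-3 - 1*2) + 6)/(-1 + 0)))**2)**2 = (((((-3 - 2) + 6)/(-1))**2*(7 + ((-3 - 2) + 6)/(-1)))**2)**2 = ((((-5 + 6)*(-1))**2*(7 + (-5 + 6)*(-1)))**2)**2 = (((1*(-1))**2*(7 + 1*(-1)))**2)**2 = (((-1)**2*(7 - 1))**2)**2 = ((1*6)**2)**2 = (6**2)**2 = 36**2 = 1296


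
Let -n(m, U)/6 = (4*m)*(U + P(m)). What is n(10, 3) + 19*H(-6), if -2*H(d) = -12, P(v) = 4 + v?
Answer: -3966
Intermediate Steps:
n(m, U) = -24*m*(4 + U + m) (n(m, U) = -6*4*m*(U + (4 + m)) = -6*4*m*(4 + U + m) = -24*m*(4 + U + m))
H(d) = 6 (H(d) = -1/2*(-12) = 6)
n(10, 3) + 19*H(-6) = -24*10*(4 + 3 + 10) + 19*6 = -24*10*17 + 114 = -4080 + 114 = -3966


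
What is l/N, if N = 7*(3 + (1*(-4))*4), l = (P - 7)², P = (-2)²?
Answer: -9/91 ≈ -0.098901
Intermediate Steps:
P = 4
l = 9 (l = (4 - 7)² = (-3)² = 9)
N = -91 (N = 7*(3 - 4*4) = 7*(3 - 16) = 7*(-13) = -91)
l/N = 9/(-91) = 9*(-1/91) = -9/91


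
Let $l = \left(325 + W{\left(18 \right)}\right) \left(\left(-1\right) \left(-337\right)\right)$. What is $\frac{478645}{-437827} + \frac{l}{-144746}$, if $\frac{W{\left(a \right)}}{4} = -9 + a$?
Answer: $- \frac{122546668509}{63373706942} \approx -1.9337$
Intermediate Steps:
$W{\left(a \right)} = -36 + 4 a$ ($W{\left(a \right)} = 4 \left(-9 + a\right) = -36 + 4 a$)
$l = 121657$ ($l = \left(325 + \left(-36 + 4 \cdot 18\right)\right) \left(\left(-1\right) \left(-337\right)\right) = \left(325 + \left(-36 + 72\right)\right) 337 = \left(325 + 36\right) 337 = 361 \cdot 337 = 121657$)
$\frac{478645}{-437827} + \frac{l}{-144746} = \frac{478645}{-437827} + \frac{121657}{-144746} = 478645 \left(- \frac{1}{437827}\right) + 121657 \left(- \frac{1}{144746}\right) = - \frac{478645}{437827} - \frac{121657}{144746} = - \frac{122546668509}{63373706942}$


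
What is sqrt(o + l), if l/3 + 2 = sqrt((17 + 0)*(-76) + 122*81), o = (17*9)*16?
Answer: sqrt(2442 + 3*sqrt(8590)) ≈ 52.154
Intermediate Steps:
o = 2448 (o = 153*16 = 2448)
l = -6 + 3*sqrt(8590) (l = -6 + 3*sqrt((17 + 0)*(-76) + 122*81) = -6 + 3*sqrt(17*(-76) + 9882) = -6 + 3*sqrt(-1292 + 9882) = -6 + 3*sqrt(8590) ≈ 272.05)
sqrt(o + l) = sqrt(2448 + (-6 + 3*sqrt(8590))) = sqrt(2442 + 3*sqrt(8590))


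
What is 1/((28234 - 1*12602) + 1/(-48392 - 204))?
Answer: 48596/759652671 ≈ 6.3971e-5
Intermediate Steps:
1/((28234 - 1*12602) + 1/(-48392 - 204)) = 1/((28234 - 12602) + 1/(-48596)) = 1/(15632 - 1/48596) = 1/(759652671/48596) = 48596/759652671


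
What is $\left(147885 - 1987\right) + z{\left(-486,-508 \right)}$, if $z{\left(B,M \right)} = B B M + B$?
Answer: $-119842156$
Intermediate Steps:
$z{\left(B,M \right)} = B + M B^{2}$ ($z{\left(B,M \right)} = B^{2} M + B = M B^{2} + B = B + M B^{2}$)
$\left(147885 - 1987\right) + z{\left(-486,-508 \right)} = \left(147885 - 1987\right) - 486 \left(1 - -246888\right) = 145898 - 486 \left(1 + 246888\right) = 145898 - 119988054 = -119842156$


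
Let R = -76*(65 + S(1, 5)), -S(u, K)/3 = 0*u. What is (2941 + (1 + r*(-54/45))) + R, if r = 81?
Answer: -10476/5 ≈ -2095.2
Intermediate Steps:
S(u, K) = 0 (S(u, K) = -0*u = -3*0 = 0)
R = -4940 (R = -76*(65 + 0) = -76*65 = -4940)
(2941 + (1 + r*(-54/45))) + R = (2941 + (1 + 81*(-54/45))) - 4940 = (2941 + (1 + 81*(-54*1/45))) - 4940 = (2941 + (1 + 81*(-6/5))) - 4940 = (2941 + (1 - 486/5)) - 4940 = (2941 - 481/5) - 4940 = 14224/5 - 4940 = -10476/5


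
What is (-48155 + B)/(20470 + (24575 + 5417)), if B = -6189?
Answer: -27172/25231 ≈ -1.0769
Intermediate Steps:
(-48155 + B)/(20470 + (24575 + 5417)) = (-48155 - 6189)/(20470 + (24575 + 5417)) = -54344/(20470 + 29992) = -54344/50462 = -54344*1/50462 = -27172/25231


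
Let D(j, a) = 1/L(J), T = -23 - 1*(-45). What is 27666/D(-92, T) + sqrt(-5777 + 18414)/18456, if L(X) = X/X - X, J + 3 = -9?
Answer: 359658 + sqrt(12637)/18456 ≈ 3.5966e+5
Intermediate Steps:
J = -12 (J = -3 - 9 = -12)
T = 22 (T = -23 + 45 = 22)
L(X) = 1 - X
D(j, a) = 1/13 (D(j, a) = 1/(1 - 1*(-12)) = 1/(1 + 12) = 1/13)
27666/D(-92, T) + sqrt(-5777 + 18414)/18456 = 27666/(1/13) + sqrt(-5777 + 18414)/18456 = 27666*13 + sqrt(12637)*(1/18456) = 359658 + sqrt(12637)/18456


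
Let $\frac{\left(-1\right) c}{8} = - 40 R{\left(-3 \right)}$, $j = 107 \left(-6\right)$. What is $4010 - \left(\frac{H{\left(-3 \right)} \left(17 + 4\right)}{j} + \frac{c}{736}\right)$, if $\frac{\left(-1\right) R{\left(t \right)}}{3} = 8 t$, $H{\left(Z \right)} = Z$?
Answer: $\frac{19582657}{4922} \approx 3978.6$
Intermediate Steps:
$R{\left(t \right)} = - 24 t$ ($R{\left(t \right)} = - 3 \cdot 8 t = - 24 t$)
$j = -642$
$c = 23040$ ($c = - 8 \left(- 40 \left(\left(-24\right) \left(-3\right)\right)\right) = - 8 \left(\left(-40\right) 72\right) = \left(-8\right) \left(-2880\right) = 23040$)
$4010 - \left(\frac{H{\left(-3 \right)} \left(17 + 4\right)}{j} + \frac{c}{736}\right) = 4010 - \left(\frac{\left(-3\right) \left(17 + 4\right)}{-642} + \frac{23040}{736}\right) = 4010 - \left(\left(-3\right) 21 \left(- \frac{1}{642}\right) + 23040 \cdot \frac{1}{736}\right) = 4010 - \left(\left(-63\right) \left(- \frac{1}{642}\right) + \frac{720}{23}\right) = 4010 - \left(\frac{21}{214} + \frac{720}{23}\right) = 4010 - \frac{154563}{4922} = \frac{19582657}{4922}$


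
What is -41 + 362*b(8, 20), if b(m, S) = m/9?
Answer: 2527/9 ≈ 280.78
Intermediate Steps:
b(m, S) = m/9
-41 + 362*b(8, 20) = -41 + 362*((⅑)*8) = -41 + 362*(8/9) = -41 + 2896/9 = 2527/9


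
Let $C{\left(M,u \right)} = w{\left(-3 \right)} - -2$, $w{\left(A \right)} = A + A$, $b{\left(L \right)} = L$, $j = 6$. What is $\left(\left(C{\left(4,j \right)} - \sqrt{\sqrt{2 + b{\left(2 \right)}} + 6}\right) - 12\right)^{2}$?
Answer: $264 + 64 \sqrt{2} \approx 354.51$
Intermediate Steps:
$w{\left(A \right)} = 2 A$
$C{\left(M,u \right)} = -4$ ($C{\left(M,u \right)} = 2 \left(-3\right) - -2 = -6 + 2 = -4$)
$\left(\left(C{\left(4,j \right)} - \sqrt{\sqrt{2 + b{\left(2 \right)}} + 6}\right) - 12\right)^{2} = \left(\left(-4 - \sqrt{\sqrt{2 + 2} + 6}\right) - 12\right)^{2} = \left(\left(-4 - \sqrt{\sqrt{4} + 6}\right) - 12\right)^{2} = \left(\left(-4 - \sqrt{2 + 6}\right) - 12\right)^{2} = \left(\left(-4 - \sqrt{8}\right) - 12\right)^{2} = \left(\left(-4 - 2 \sqrt{2}\right) - 12\right)^{2} = \left(-16 - 2 \sqrt{2}\right)^{2}$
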